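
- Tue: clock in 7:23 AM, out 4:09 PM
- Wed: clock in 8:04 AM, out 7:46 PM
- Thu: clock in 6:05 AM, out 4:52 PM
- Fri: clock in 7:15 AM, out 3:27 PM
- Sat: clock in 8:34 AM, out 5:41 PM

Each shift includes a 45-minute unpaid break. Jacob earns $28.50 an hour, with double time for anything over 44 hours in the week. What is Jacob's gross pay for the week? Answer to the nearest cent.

Tue: 7:23 AM–4:09 PM = 8 h 46 min; less 45 min break → 8 h 1 min
Wed: 8:04 AM–7:46 PM = 11 h 42 min; less 45 min break → 10 h 57 min
Thu: 6:05 AM–4:52 PM = 10 h 47 min; less 45 min break → 10 h 2 min
Fri: 7:15 AM–3:27 PM = 8 h 12 min; less 45 min break → 7 h 27 min
Sat: 8:34 AM–5:41 PM = 9 h 7 min; less 45 min break → 8 h 22 min
Total worked: 44 h 49 min = 2689 min.
Regular 44 h 0 min = 2640 min at $28.50/h; overtime 0 h 49 min = 49 min at $57.00/h.
Pay = (2640 × $28.50 + 49 × $57.00) ÷ 60 = $1300.55.

$1300.55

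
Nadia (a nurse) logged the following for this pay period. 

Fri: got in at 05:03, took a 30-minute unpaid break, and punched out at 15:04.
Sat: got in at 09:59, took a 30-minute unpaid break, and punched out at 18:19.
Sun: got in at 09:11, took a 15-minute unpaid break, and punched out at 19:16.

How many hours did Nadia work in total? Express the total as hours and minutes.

Fri: 05:03–15:04 = 10 h 1 min; less 30 min break → 9 h 31 min
Sat: 09:59–18:19 = 8 h 20 min; less 30 min break → 7 h 50 min
Sun: 09:11–19:16 = 10 h 5 min; less 15 min break → 9 h 50 min
Total: 9 h 31 min + 7 h 50 min + 9 h 50 min = 27 h 11 min.

27 h 11 min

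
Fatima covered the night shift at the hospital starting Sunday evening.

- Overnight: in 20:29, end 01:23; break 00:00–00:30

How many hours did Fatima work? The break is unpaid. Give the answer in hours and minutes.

4 h 24 min

Overnight: 20:29 → midnight = 3 h 31 min; midnight → 01:23 = 1 h 23 min; span 4 h 54 min; less 30 min break → 4 h 24 min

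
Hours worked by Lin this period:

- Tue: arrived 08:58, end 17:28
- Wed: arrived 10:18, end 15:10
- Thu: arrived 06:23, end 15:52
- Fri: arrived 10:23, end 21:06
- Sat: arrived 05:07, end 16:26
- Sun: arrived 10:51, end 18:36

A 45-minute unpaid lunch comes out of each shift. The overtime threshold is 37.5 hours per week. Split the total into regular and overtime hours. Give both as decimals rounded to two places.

Tue: 08:58–17:28 = 8 h 30 min; less 45 min break → 7 h 45 min
Wed: 10:18–15:10 = 4 h 52 min; less 45 min break → 4 h 7 min
Thu: 06:23–15:52 = 9 h 29 min; less 45 min break → 8 h 44 min
Fri: 10:23–21:06 = 10 h 43 min; less 45 min break → 9 h 58 min
Sat: 05:07–16:26 = 11 h 19 min; less 45 min break → 10 h 34 min
Sun: 10:51–18:36 = 7 h 45 min; less 45 min break → 7 h 0 min
Total worked: 48 h 8 min = 48.13 h.
Threshold 37.5 h → overtime 10 h 38 min, regular 37 h 30 min.

Regular 37.50 hours, overtime 10.63 hours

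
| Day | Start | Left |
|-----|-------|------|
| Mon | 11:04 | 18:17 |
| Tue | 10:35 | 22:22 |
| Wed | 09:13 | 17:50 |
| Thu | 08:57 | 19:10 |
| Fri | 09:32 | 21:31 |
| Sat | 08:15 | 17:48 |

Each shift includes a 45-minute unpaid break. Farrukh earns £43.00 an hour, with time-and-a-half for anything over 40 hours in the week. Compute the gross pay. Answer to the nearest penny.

£2678.90

Mon: 11:04–18:17 = 7 h 13 min; less 45 min break → 6 h 28 min
Tue: 10:35–22:22 = 11 h 47 min; less 45 min break → 11 h 2 min
Wed: 09:13–17:50 = 8 h 37 min; less 45 min break → 7 h 52 min
Thu: 08:57–19:10 = 10 h 13 min; less 45 min break → 9 h 28 min
Fri: 09:32–21:31 = 11 h 59 min; less 45 min break → 11 h 14 min
Sat: 08:15–17:48 = 9 h 33 min; less 45 min break → 8 h 48 min
Total worked: 54 h 52 min = 3292 min.
Regular 40 h 0 min = 2400 min at £43.00/h; overtime 14 h 52 min = 892 min at £64.50/h.
Pay = (2400 × £43.00 + 892 × £64.50) ÷ 60 = £2678.90.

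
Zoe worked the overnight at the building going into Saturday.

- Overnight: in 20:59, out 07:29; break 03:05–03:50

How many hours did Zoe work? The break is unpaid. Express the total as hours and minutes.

9 h 45 min

Overnight: 20:59 → midnight = 3 h 1 min; midnight → 07:29 = 7 h 29 min; span 10 h 30 min; less 45 min break → 9 h 45 min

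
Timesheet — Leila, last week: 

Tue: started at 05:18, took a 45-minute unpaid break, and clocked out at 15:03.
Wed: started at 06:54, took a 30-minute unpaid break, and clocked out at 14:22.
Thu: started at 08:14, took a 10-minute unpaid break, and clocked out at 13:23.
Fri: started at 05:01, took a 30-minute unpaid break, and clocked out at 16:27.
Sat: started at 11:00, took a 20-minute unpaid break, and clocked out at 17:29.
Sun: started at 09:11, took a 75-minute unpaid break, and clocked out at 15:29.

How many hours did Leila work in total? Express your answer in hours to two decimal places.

Tue: 05:18–15:03 = 9 h 45 min; less 45 min break → 9 h 0 min
Wed: 06:54–14:22 = 7 h 28 min; less 30 min break → 6 h 58 min
Thu: 08:14–13:23 = 5 h 9 min; less 10 min break → 4 h 59 min
Fri: 05:01–16:27 = 11 h 26 min; less 30 min break → 10 h 56 min
Sat: 11:00–17:29 = 6 h 29 min; less 20 min break → 6 h 9 min
Sun: 09:11–15:29 = 6 h 18 min; less 75 min break → 5 h 3 min
Total: 9 h 0 min + 6 h 58 min + 4 h 59 min + 10 h 56 min + 6 h 9 min + 5 h 3 min = 43 h 5 min.

43.08 hours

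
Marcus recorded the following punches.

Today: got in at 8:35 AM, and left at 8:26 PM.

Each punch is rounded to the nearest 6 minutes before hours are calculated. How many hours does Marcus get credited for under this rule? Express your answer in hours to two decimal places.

Today: in 8:35 AM→8:36 AM, out 8:26 PM→8:24 PM; 11 h 48 min

11.80 hours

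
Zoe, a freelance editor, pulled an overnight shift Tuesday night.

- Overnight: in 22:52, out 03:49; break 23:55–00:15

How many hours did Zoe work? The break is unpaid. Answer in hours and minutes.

Overnight: 22:52 → midnight = 1 h 8 min; midnight → 03:49 = 3 h 49 min; span 4 h 57 min; less 20 min break → 4 h 37 min

4 h 37 min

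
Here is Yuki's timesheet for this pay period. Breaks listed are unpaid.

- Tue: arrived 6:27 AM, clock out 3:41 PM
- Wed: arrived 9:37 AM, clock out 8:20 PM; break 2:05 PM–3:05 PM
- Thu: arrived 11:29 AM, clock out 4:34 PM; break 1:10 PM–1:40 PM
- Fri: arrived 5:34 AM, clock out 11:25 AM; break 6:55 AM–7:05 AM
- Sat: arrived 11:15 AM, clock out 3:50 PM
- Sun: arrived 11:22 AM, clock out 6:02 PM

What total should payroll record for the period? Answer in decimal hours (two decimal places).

Tue: 6:27 AM–3:41 PM = 9 h 14 min
Wed: 9:37 AM–8:20 PM = 10 h 43 min; less 60 min break → 9 h 43 min
Thu: 11:29 AM–4:34 PM = 5 h 5 min; less 30 min break → 4 h 35 min
Fri: 5:34 AM–11:25 AM = 5 h 51 min; less 10 min break → 5 h 41 min
Sat: 11:15 AM–3:50 PM = 4 h 35 min
Sun: 11:22 AM–6:02 PM = 6 h 40 min
Total: 9 h 14 min + 9 h 43 min + 4 h 35 min + 5 h 41 min + 4 h 35 min + 6 h 40 min = 40 h 28 min.

40.47 hours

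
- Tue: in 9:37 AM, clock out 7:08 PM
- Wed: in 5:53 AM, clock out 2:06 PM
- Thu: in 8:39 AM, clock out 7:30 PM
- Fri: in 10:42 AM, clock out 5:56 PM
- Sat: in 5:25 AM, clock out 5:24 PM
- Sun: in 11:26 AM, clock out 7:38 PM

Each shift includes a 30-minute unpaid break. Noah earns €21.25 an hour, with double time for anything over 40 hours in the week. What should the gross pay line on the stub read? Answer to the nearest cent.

Tue: 9:37 AM–7:08 PM = 9 h 31 min; less 30 min break → 9 h 1 min
Wed: 5:53 AM–2:06 PM = 8 h 13 min; less 30 min break → 7 h 43 min
Thu: 8:39 AM–7:30 PM = 10 h 51 min; less 30 min break → 10 h 21 min
Fri: 10:42 AM–5:56 PM = 7 h 14 min; less 30 min break → 6 h 44 min
Sat: 5:25 AM–5:24 PM = 11 h 59 min; less 30 min break → 11 h 29 min
Sun: 11:26 AM–7:38 PM = 8 h 12 min; less 30 min break → 7 h 42 min
Total worked: 53 h 0 min = 3180 min.
Regular 40 h 0 min = 2400 min at €21.25/h; overtime 13 h 0 min = 780 min at €42.50/h.
Pay = (2400 × €21.25 + 780 × €42.50) ÷ 60 = €1402.50.

€1402.50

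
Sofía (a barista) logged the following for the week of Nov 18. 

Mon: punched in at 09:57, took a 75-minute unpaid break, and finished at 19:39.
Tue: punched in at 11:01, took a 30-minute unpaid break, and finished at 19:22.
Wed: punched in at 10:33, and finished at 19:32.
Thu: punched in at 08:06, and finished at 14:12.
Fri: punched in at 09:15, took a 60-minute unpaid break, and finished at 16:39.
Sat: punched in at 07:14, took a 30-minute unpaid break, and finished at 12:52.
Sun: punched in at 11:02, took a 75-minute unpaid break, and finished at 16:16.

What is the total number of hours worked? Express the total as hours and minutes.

Mon: 09:57–19:39 = 9 h 42 min; less 75 min break → 8 h 27 min
Tue: 11:01–19:22 = 8 h 21 min; less 30 min break → 7 h 51 min
Wed: 10:33–19:32 = 8 h 59 min
Thu: 08:06–14:12 = 6 h 6 min
Fri: 09:15–16:39 = 7 h 24 min; less 60 min break → 6 h 24 min
Sat: 07:14–12:52 = 5 h 38 min; less 30 min break → 5 h 8 min
Sun: 11:02–16:16 = 5 h 14 min; less 75 min break → 3 h 59 min
Total: 8 h 27 min + 7 h 51 min + 8 h 59 min + 6 h 6 min + 6 h 24 min + 5 h 8 min + 3 h 59 min = 46 h 54 min.

46 h 54 min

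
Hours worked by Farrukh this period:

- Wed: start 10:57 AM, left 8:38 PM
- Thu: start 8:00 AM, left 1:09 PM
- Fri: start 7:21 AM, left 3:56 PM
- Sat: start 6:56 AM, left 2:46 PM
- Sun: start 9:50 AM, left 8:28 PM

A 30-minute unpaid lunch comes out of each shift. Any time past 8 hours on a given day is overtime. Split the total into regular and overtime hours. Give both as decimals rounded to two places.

Regular 35.98 hours, overtime 3.40 hours

Wed: 10:57 AM–8:38 PM = 9 h 41 min; less 30 min break → 9 h 11 min
Thu: 8:00 AM–1:09 PM = 5 h 9 min; less 30 min break → 4 h 39 min
Fri: 7:21 AM–3:56 PM = 8 h 35 min; less 30 min break → 8 h 5 min
Sat: 6:56 AM–2:46 PM = 7 h 50 min; less 30 min break → 7 h 20 min
Sun: 9:50 AM–8:28 PM = 10 h 38 min; less 30 min break → 10 h 8 min
Wed reg 8 h 0 min / OT 1 h 11 min; Thu reg 4 h 39 min / OT 0 h 0 min; Fri reg 8 h 0 min / OT 0 h 5 min; Sat reg 7 h 20 min / OT 0 h 0 min; Sun reg 8 h 0 min / OT 2 h 8 min.
Totals: regular 35 h 59 min, overtime 3 h 24 min.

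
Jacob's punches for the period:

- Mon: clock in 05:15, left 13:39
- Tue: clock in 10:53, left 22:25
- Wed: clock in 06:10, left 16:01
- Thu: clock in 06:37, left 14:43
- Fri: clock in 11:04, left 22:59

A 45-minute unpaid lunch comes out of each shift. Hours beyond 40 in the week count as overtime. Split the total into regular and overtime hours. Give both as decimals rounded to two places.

Regular 40.00 hours, overtime 6.05 hours

Mon: 05:15–13:39 = 8 h 24 min; less 45 min break → 7 h 39 min
Tue: 10:53–22:25 = 11 h 32 min; less 45 min break → 10 h 47 min
Wed: 06:10–16:01 = 9 h 51 min; less 45 min break → 9 h 6 min
Thu: 06:37–14:43 = 8 h 6 min; less 45 min break → 7 h 21 min
Fri: 11:04–22:59 = 11 h 55 min; less 45 min break → 11 h 10 min
Total worked: 46 h 3 min = 46.05 h.
Threshold 40 h → overtime 6 h 3 min, regular 40 h 0 min.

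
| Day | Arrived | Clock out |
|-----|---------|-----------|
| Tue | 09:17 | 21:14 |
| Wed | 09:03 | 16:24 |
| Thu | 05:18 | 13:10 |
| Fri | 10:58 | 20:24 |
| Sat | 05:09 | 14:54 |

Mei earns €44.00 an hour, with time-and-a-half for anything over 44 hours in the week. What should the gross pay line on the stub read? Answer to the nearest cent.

Tue: 09:17–21:14 = 11 h 57 min
Wed: 09:03–16:24 = 7 h 21 min
Thu: 05:18–13:10 = 7 h 52 min
Fri: 10:58–20:24 = 9 h 26 min
Sat: 05:09–14:54 = 9 h 45 min
Total worked: 46 h 21 min = 2781 min.
Regular 44 h 0 min = 2640 min at €44.00/h; overtime 2 h 21 min = 141 min at €66.00/h.
Pay = (2640 × €44.00 + 141 × €66.00) ÷ 60 = €2091.10.

€2091.10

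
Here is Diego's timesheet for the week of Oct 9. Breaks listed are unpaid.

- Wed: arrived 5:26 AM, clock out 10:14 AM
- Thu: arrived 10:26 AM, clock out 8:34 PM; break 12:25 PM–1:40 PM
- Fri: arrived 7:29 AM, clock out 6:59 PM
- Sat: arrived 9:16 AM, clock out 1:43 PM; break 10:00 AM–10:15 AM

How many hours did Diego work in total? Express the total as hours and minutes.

Wed: 5:26 AM–10:14 AM = 4 h 48 min
Thu: 10:26 AM–8:34 PM = 10 h 8 min; less 75 min break → 8 h 53 min
Fri: 7:29 AM–6:59 PM = 11 h 30 min
Sat: 9:16 AM–1:43 PM = 4 h 27 min; less 15 min break → 4 h 12 min
Total: 4 h 48 min + 8 h 53 min + 11 h 30 min + 4 h 12 min = 29 h 23 min.

29 h 23 min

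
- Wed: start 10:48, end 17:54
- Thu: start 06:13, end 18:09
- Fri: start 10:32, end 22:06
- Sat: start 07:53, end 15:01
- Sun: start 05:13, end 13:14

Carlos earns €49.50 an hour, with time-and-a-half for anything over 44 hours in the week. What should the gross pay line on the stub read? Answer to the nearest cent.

€2307.94

Wed: 10:48–17:54 = 7 h 6 min
Thu: 06:13–18:09 = 11 h 56 min
Fri: 10:32–22:06 = 11 h 34 min
Sat: 07:53–15:01 = 7 h 8 min
Sun: 05:13–13:14 = 8 h 1 min
Total worked: 45 h 45 min = 2745 min.
Regular 44 h 0 min = 2640 min at €49.50/h; overtime 1 h 45 min = 105 min at €74.25/h.
Pay = (2640 × €49.50 + 105 × €74.25) ÷ 60 = €2307.94.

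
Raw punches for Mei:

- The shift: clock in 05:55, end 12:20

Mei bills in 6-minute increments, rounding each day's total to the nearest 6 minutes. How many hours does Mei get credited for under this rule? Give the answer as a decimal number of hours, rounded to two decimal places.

The shift: 05:55–12:20 = 6 h 25 min → rounds to 6 h 24 min

6.40 hours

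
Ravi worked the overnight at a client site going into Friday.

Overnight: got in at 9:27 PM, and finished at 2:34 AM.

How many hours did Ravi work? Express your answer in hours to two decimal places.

5.12 hours

Overnight: 9:27 PM → midnight = 2 h 33 min; midnight → 2:34 AM = 2 h 34 min; span 5 h 7 min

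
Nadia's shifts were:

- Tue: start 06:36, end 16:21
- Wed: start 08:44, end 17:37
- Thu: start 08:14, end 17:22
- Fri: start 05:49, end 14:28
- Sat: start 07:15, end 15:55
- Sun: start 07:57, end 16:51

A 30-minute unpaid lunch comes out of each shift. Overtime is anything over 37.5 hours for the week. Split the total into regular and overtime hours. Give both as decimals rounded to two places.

Tue: 06:36–16:21 = 9 h 45 min; less 30 min break → 9 h 15 min
Wed: 08:44–17:37 = 8 h 53 min; less 30 min break → 8 h 23 min
Thu: 08:14–17:22 = 9 h 8 min; less 30 min break → 8 h 38 min
Fri: 05:49–14:28 = 8 h 39 min; less 30 min break → 8 h 9 min
Sat: 07:15–15:55 = 8 h 40 min; less 30 min break → 8 h 10 min
Sun: 07:57–16:51 = 8 h 54 min; less 30 min break → 8 h 24 min
Total worked: 50 h 59 min = 50.98 h.
Threshold 37.5 h → overtime 13 h 29 min, regular 37 h 30 min.

Regular 37.50 hours, overtime 13.48 hours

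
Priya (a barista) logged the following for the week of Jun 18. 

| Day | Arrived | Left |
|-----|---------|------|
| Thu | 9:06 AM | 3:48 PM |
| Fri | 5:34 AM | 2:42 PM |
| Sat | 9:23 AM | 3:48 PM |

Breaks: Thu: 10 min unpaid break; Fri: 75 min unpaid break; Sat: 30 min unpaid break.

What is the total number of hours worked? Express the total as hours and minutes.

20 h 20 min

Thu: 9:06 AM–3:48 PM = 6 h 42 min; less 10 min break → 6 h 32 min
Fri: 5:34 AM–2:42 PM = 9 h 8 min; less 75 min break → 7 h 53 min
Sat: 9:23 AM–3:48 PM = 6 h 25 min; less 30 min break → 5 h 55 min
Total: 6 h 32 min + 7 h 53 min + 5 h 55 min = 20 h 20 min.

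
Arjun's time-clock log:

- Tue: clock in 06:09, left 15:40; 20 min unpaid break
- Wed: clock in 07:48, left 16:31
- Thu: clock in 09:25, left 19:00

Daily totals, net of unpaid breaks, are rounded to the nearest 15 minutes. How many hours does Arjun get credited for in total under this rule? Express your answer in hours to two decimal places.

Tue: 06:09–15:40 = 9 h 31 min − 20 min = 9 h 11 min → rounds to 9 h 15 min
Wed: 07:48–16:31 = 8 h 43 min → rounds to 8 h 45 min
Thu: 09:25–19:00 = 9 h 35 min → rounds to 9 h 30 min
Total credited: 27 h 30 min.

27.50 hours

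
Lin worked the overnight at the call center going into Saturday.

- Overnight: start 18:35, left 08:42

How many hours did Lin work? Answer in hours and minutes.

Overnight: 18:35 → midnight = 5 h 25 min; midnight → 08:42 = 8 h 42 min; span 14 h 7 min

14 h 7 min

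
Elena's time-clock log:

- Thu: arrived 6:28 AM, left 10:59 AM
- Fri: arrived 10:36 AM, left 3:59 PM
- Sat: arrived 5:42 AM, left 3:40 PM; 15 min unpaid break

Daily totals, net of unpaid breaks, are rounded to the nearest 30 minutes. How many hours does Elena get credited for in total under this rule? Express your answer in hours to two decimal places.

19.50 hours

Thu: 6:28 AM–10:59 AM = 4 h 31 min → rounds to 4 h 30 min
Fri: 10:36 AM–3:59 PM = 5 h 23 min → rounds to 5 h 30 min
Sat: 5:42 AM–3:40 PM = 9 h 58 min − 15 min = 9 h 43 min → rounds to 9 h 30 min
Total credited: 19 h 30 min.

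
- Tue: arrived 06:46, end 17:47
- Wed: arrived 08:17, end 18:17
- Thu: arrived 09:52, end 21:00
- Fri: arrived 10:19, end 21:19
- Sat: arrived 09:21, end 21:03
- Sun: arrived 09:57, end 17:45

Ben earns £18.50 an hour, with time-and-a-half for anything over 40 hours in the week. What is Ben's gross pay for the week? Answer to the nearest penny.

Tue: 06:46–17:47 = 11 h 1 min
Wed: 08:17–18:17 = 10 h 0 min
Thu: 09:52–21:00 = 11 h 8 min
Fri: 10:19–21:19 = 11 h 0 min
Sat: 09:21–21:03 = 11 h 42 min
Sun: 09:57–17:45 = 7 h 48 min
Total worked: 62 h 39 min = 3759 min.
Regular 40 h 0 min = 2400 min at £18.50/h; overtime 22 h 39 min = 1359 min at £27.75/h.
Pay = (2400 × £18.50 + 1359 × £27.75) ÷ 60 = £1368.54.

£1368.54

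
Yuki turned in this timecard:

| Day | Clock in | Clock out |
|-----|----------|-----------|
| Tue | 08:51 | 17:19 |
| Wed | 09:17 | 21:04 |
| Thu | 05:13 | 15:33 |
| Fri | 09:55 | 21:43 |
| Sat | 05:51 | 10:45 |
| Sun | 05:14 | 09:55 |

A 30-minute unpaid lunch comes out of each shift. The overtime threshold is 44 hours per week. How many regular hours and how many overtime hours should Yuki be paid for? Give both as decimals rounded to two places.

Regular 44.00 hours, overtime 4.97 hours

Tue: 08:51–17:19 = 8 h 28 min; less 30 min break → 7 h 58 min
Wed: 09:17–21:04 = 11 h 47 min; less 30 min break → 11 h 17 min
Thu: 05:13–15:33 = 10 h 20 min; less 30 min break → 9 h 50 min
Fri: 09:55–21:43 = 11 h 48 min; less 30 min break → 11 h 18 min
Sat: 05:51–10:45 = 4 h 54 min; less 30 min break → 4 h 24 min
Sun: 05:14–09:55 = 4 h 41 min; less 30 min break → 4 h 11 min
Total worked: 48 h 58 min = 48.97 h.
Threshold 44 h → overtime 4 h 58 min, regular 44 h 0 min.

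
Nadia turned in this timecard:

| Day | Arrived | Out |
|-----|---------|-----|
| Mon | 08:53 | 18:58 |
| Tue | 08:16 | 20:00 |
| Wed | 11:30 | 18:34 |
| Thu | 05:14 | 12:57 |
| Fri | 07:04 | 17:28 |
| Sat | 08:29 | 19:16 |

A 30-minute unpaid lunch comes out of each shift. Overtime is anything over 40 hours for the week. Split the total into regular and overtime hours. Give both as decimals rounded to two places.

Regular 40.00 hours, overtime 14.78 hours

Mon: 08:53–18:58 = 10 h 5 min; less 30 min break → 9 h 35 min
Tue: 08:16–20:00 = 11 h 44 min; less 30 min break → 11 h 14 min
Wed: 11:30–18:34 = 7 h 4 min; less 30 min break → 6 h 34 min
Thu: 05:14–12:57 = 7 h 43 min; less 30 min break → 7 h 13 min
Fri: 07:04–17:28 = 10 h 24 min; less 30 min break → 9 h 54 min
Sat: 08:29–19:16 = 10 h 47 min; less 30 min break → 10 h 17 min
Total worked: 54 h 47 min = 54.78 h.
Threshold 40 h → overtime 14 h 47 min, regular 40 h 0 min.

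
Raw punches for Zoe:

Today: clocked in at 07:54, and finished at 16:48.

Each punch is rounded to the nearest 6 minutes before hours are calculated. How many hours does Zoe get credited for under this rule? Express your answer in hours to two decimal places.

Today: in 07:54→07:54, out 16:48→16:48; 8 h 54 min

8.90 hours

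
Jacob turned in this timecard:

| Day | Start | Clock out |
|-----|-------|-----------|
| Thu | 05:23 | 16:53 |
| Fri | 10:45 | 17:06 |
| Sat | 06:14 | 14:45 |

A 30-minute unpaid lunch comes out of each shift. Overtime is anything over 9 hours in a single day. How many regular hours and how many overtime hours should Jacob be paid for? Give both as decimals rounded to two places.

Regular 22.87 hours, overtime 2.00 hours

Thu: 05:23–16:53 = 11 h 30 min; less 30 min break → 11 h 0 min
Fri: 10:45–17:06 = 6 h 21 min; less 30 min break → 5 h 51 min
Sat: 06:14–14:45 = 8 h 31 min; less 30 min break → 8 h 1 min
Thu reg 9 h 0 min / OT 2 h 0 min; Fri reg 5 h 51 min / OT 0 h 0 min; Sat reg 8 h 1 min / OT 0 h 0 min.
Totals: regular 22 h 52 min, overtime 2 h 0 min.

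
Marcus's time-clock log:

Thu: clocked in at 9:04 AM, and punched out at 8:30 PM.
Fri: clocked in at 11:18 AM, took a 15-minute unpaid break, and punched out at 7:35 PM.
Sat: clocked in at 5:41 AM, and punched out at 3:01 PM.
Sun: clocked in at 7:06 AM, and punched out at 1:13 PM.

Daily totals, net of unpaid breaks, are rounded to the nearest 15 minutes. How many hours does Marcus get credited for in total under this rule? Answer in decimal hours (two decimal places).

Thu: 9:04 AM–8:30 PM = 11 h 26 min → rounds to 11 h 30 min
Fri: 11:18 AM–7:35 PM = 8 h 17 min − 15 min = 8 h 2 min → rounds to 8 h 0 min
Sat: 5:41 AM–3:01 PM = 9 h 20 min → rounds to 9 h 15 min
Sun: 7:06 AM–1:13 PM = 6 h 7 min → rounds to 6 h 0 min
Total credited: 34 h 45 min.

34.75 hours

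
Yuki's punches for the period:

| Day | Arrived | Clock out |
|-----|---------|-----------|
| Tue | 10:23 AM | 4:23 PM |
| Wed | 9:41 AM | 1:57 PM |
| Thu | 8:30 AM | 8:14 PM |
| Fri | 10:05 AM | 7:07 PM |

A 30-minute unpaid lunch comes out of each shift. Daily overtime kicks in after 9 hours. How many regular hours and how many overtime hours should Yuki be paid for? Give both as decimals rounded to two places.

Regular 26.80 hours, overtime 2.23 hours

Tue: 10:23 AM–4:23 PM = 6 h 0 min; less 30 min break → 5 h 30 min
Wed: 9:41 AM–1:57 PM = 4 h 16 min; less 30 min break → 3 h 46 min
Thu: 8:30 AM–8:14 PM = 11 h 44 min; less 30 min break → 11 h 14 min
Fri: 10:05 AM–7:07 PM = 9 h 2 min; less 30 min break → 8 h 32 min
Tue reg 5 h 30 min / OT 0 h 0 min; Wed reg 3 h 46 min / OT 0 h 0 min; Thu reg 9 h 0 min / OT 2 h 14 min; Fri reg 8 h 32 min / OT 0 h 0 min.
Totals: regular 26 h 48 min, overtime 2 h 14 min.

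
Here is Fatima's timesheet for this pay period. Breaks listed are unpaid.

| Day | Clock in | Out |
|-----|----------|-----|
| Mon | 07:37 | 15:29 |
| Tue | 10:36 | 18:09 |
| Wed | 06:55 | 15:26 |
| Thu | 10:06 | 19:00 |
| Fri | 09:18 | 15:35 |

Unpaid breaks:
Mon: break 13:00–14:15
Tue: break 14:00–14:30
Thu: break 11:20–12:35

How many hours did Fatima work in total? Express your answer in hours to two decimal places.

Mon: 07:37–15:29 = 7 h 52 min; less 75 min break → 6 h 37 min
Tue: 10:36–18:09 = 7 h 33 min; less 30 min break → 7 h 3 min
Wed: 06:55–15:26 = 8 h 31 min
Thu: 10:06–19:00 = 8 h 54 min; less 75 min break → 7 h 39 min
Fri: 09:18–15:35 = 6 h 17 min
Total: 6 h 37 min + 7 h 3 min + 8 h 31 min + 7 h 39 min + 6 h 17 min = 36 h 7 min.

36.12 hours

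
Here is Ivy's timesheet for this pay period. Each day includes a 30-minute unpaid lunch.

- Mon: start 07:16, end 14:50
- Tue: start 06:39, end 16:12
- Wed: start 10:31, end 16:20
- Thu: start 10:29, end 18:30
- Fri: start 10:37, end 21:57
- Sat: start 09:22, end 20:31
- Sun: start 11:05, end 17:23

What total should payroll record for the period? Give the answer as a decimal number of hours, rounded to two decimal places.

Mon: 07:16–14:50 = 7 h 34 min; less 30 min break → 7 h 4 min
Tue: 06:39–16:12 = 9 h 33 min; less 30 min break → 9 h 3 min
Wed: 10:31–16:20 = 5 h 49 min; less 30 min break → 5 h 19 min
Thu: 10:29–18:30 = 8 h 1 min; less 30 min break → 7 h 31 min
Fri: 10:37–21:57 = 11 h 20 min; less 30 min break → 10 h 50 min
Sat: 09:22–20:31 = 11 h 9 min; less 30 min break → 10 h 39 min
Sun: 11:05–17:23 = 6 h 18 min; less 30 min break → 5 h 48 min
Total: 7 h 4 min + 9 h 3 min + 5 h 19 min + 7 h 31 min + 10 h 50 min + 10 h 39 min + 5 h 48 min = 56 h 14 min.

56.23 hours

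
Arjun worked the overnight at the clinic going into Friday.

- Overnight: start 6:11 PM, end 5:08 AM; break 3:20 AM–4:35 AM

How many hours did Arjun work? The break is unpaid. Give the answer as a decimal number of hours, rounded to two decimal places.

Overnight: 6:11 PM → midnight = 5 h 49 min; midnight → 5:08 AM = 5 h 8 min; span 10 h 57 min; less 75 min break → 9 h 42 min

9.70 hours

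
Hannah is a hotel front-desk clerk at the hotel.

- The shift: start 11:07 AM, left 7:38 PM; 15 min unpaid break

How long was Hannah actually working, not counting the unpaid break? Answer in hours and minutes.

8 h 16 min

The shift: 11:07 AM–7:38 PM = 8 h 31 min; less 15 min break → 8 h 16 min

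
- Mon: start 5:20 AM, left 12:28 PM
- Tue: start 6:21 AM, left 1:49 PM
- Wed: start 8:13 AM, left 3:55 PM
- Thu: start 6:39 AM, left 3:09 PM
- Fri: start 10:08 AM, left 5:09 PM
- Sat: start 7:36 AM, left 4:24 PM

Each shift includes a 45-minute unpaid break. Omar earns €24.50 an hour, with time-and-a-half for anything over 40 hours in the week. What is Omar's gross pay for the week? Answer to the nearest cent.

Mon: 5:20 AM–12:28 PM = 7 h 8 min; less 45 min break → 6 h 23 min
Tue: 6:21 AM–1:49 PM = 7 h 28 min; less 45 min break → 6 h 43 min
Wed: 8:13 AM–3:55 PM = 7 h 42 min; less 45 min break → 6 h 57 min
Thu: 6:39 AM–3:09 PM = 8 h 30 min; less 45 min break → 7 h 45 min
Fri: 10:08 AM–5:09 PM = 7 h 1 min; less 45 min break → 6 h 16 min
Sat: 7:36 AM–4:24 PM = 8 h 48 min; less 45 min break → 8 h 3 min
Total worked: 42 h 7 min = 2527 min.
Regular 40 h 0 min = 2400 min at €24.50/h; overtime 2 h 7 min = 127 min at €36.75/h.
Pay = (2400 × €24.50 + 127 × €36.75) ÷ 60 = €1057.79.

€1057.79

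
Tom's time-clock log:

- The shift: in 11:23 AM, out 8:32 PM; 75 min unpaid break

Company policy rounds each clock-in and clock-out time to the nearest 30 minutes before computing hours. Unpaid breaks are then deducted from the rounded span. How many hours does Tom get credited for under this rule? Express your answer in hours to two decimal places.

The shift: in 11:23 AM→11:30 AM, out 8:32 PM→8:30 PM; 9 h 0 min − 75 min = 7 h 45 min

7.75 hours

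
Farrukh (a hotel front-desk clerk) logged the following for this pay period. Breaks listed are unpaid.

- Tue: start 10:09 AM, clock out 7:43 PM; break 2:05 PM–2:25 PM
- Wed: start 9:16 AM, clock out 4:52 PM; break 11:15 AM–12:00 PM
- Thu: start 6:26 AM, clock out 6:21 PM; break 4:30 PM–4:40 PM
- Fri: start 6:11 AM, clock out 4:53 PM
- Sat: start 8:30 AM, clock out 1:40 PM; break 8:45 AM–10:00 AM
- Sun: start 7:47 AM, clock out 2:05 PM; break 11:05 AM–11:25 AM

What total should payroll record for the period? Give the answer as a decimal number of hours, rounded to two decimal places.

48.42 hours

Tue: 10:09 AM–7:43 PM = 9 h 34 min; less 20 min break → 9 h 14 min
Wed: 9:16 AM–4:52 PM = 7 h 36 min; less 45 min break → 6 h 51 min
Thu: 6:26 AM–6:21 PM = 11 h 55 min; less 10 min break → 11 h 45 min
Fri: 6:11 AM–4:53 PM = 10 h 42 min
Sat: 8:30 AM–1:40 PM = 5 h 10 min; less 75 min break → 3 h 55 min
Sun: 7:47 AM–2:05 PM = 6 h 18 min; less 20 min break → 5 h 58 min
Total: 9 h 14 min + 6 h 51 min + 11 h 45 min + 10 h 42 min + 3 h 55 min + 5 h 58 min = 48 h 25 min.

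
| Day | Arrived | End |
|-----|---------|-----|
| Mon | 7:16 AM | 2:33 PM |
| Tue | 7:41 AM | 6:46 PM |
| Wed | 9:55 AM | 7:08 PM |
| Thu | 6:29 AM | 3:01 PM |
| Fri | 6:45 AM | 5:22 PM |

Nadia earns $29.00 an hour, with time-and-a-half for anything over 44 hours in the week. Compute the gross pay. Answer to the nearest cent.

Mon: 7:16 AM–2:33 PM = 7 h 17 min
Tue: 7:41 AM–6:46 PM = 11 h 5 min
Wed: 9:55 AM–7:08 PM = 9 h 13 min
Thu: 6:29 AM–3:01 PM = 8 h 32 min
Fri: 6:45 AM–5:22 PM = 10 h 37 min
Total worked: 46 h 44 min = 2804 min.
Regular 44 h 0 min = 2640 min at $29.00/h; overtime 2 h 44 min = 164 min at $43.50/h.
Pay = (2640 × $29.00 + 164 × $43.50) ÷ 60 = $1394.90.

$1394.90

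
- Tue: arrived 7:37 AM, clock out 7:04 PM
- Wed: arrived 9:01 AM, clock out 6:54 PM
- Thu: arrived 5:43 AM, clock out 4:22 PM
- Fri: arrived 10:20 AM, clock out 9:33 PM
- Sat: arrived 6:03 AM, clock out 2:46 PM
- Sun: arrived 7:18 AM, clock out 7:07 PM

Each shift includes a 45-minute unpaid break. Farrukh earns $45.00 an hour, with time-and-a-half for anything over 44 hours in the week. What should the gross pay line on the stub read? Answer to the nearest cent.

Tue: 7:37 AM–7:04 PM = 11 h 27 min; less 45 min break → 10 h 42 min
Wed: 9:01 AM–6:54 PM = 9 h 53 min; less 45 min break → 9 h 8 min
Thu: 5:43 AM–4:22 PM = 10 h 39 min; less 45 min break → 9 h 54 min
Fri: 10:20 AM–9:33 PM = 11 h 13 min; less 45 min break → 10 h 28 min
Sat: 6:03 AM–2:46 PM = 8 h 43 min; less 45 min break → 7 h 58 min
Sun: 7:18 AM–7:07 PM = 11 h 49 min; less 45 min break → 11 h 4 min
Total worked: 59 h 14 min = 3554 min.
Regular 44 h 0 min = 2640 min at $45.00/h; overtime 15 h 14 min = 914 min at $67.50/h.
Pay = (2640 × $45.00 + 914 × $67.50) ÷ 60 = $3008.25.

$3008.25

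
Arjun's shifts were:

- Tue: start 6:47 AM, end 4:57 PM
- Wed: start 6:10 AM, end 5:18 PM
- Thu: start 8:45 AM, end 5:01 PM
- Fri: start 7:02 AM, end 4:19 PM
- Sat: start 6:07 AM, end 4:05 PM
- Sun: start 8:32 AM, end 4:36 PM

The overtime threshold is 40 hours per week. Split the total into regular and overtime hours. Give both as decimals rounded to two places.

Regular 40.00 hours, overtime 16.88 hours

Tue: 6:47 AM–4:57 PM = 10 h 10 min
Wed: 6:10 AM–5:18 PM = 11 h 8 min
Thu: 8:45 AM–5:01 PM = 8 h 16 min
Fri: 7:02 AM–4:19 PM = 9 h 17 min
Sat: 6:07 AM–4:05 PM = 9 h 58 min
Sun: 8:32 AM–4:36 PM = 8 h 4 min
Total worked: 56 h 53 min = 56.88 h.
Threshold 40 h → overtime 16 h 53 min, regular 40 h 0 min.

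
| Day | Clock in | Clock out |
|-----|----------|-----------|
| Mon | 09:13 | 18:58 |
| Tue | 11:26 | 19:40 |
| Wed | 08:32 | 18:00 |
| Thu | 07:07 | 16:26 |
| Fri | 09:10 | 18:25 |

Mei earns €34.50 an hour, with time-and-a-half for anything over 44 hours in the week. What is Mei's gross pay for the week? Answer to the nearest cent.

€1622.36

Mon: 09:13–18:58 = 9 h 45 min
Tue: 11:26–19:40 = 8 h 14 min
Wed: 08:32–18:00 = 9 h 28 min
Thu: 07:07–16:26 = 9 h 19 min
Fri: 09:10–18:25 = 9 h 15 min
Total worked: 46 h 1 min = 2761 min.
Regular 44 h 0 min = 2640 min at €34.50/h; overtime 2 h 1 min = 121 min at €51.75/h.
Pay = (2640 × €34.50 + 121 × €51.75) ÷ 60 = €1622.36.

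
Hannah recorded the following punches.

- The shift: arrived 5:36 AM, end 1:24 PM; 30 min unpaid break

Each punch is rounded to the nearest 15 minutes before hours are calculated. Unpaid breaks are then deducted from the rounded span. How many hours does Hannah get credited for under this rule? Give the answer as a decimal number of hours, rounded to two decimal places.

7.50 hours

The shift: in 5:36 AM→5:30 AM, out 1:24 PM→1:30 PM; 8 h 0 min − 30 min = 7 h 30 min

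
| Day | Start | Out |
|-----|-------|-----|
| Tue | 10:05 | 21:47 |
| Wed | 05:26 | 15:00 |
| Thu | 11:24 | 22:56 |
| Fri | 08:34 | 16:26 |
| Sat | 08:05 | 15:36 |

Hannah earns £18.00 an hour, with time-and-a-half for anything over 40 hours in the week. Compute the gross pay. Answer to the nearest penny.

Tue: 10:05–21:47 = 11 h 42 min
Wed: 05:26–15:00 = 9 h 34 min
Thu: 11:24–22:56 = 11 h 32 min
Fri: 08:34–16:26 = 7 h 52 min
Sat: 08:05–15:36 = 7 h 31 min
Total worked: 48 h 11 min = 2891 min.
Regular 40 h 0 min = 2400 min at £18.00/h; overtime 8 h 11 min = 491 min at £27.00/h.
Pay = (2400 × £18.00 + 491 × £27.00) ÷ 60 = £940.95.

£940.95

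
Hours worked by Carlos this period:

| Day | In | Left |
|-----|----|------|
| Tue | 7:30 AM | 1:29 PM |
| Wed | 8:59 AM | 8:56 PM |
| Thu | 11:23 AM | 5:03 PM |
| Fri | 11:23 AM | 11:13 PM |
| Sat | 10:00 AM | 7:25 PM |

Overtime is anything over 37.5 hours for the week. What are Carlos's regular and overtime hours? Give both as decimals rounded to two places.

Regular 37.50 hours, overtime 7.35 hours

Tue: 7:30 AM–1:29 PM = 5 h 59 min
Wed: 8:59 AM–8:56 PM = 11 h 57 min
Thu: 11:23 AM–5:03 PM = 5 h 40 min
Fri: 11:23 AM–11:13 PM = 11 h 50 min
Sat: 10:00 AM–7:25 PM = 9 h 25 min
Total worked: 44 h 51 min = 44.85 h.
Threshold 37.5 h → overtime 7 h 21 min, regular 37 h 30 min.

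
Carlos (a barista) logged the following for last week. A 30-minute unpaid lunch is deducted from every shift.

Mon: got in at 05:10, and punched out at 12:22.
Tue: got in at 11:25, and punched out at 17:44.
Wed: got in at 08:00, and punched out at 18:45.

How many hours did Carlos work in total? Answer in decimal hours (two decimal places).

22.77 hours

Mon: 05:10–12:22 = 7 h 12 min; less 30 min break → 6 h 42 min
Tue: 11:25–17:44 = 6 h 19 min; less 30 min break → 5 h 49 min
Wed: 08:00–18:45 = 10 h 45 min; less 30 min break → 10 h 15 min
Total: 6 h 42 min + 5 h 49 min + 10 h 15 min = 22 h 46 min.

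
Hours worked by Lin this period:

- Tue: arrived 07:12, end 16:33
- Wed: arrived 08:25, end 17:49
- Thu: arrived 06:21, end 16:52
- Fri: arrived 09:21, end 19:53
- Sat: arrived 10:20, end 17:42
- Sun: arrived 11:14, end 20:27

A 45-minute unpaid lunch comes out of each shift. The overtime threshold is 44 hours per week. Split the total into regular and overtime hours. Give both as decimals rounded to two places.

Tue: 07:12–16:33 = 9 h 21 min; less 45 min break → 8 h 36 min
Wed: 08:25–17:49 = 9 h 24 min; less 45 min break → 8 h 39 min
Thu: 06:21–16:52 = 10 h 31 min; less 45 min break → 9 h 46 min
Fri: 09:21–19:53 = 10 h 32 min; less 45 min break → 9 h 47 min
Sat: 10:20–17:42 = 7 h 22 min; less 45 min break → 6 h 37 min
Sun: 11:14–20:27 = 9 h 13 min; less 45 min break → 8 h 28 min
Total worked: 51 h 53 min = 51.88 h.
Threshold 44 h → overtime 7 h 53 min, regular 44 h 0 min.

Regular 44.00 hours, overtime 7.88 hours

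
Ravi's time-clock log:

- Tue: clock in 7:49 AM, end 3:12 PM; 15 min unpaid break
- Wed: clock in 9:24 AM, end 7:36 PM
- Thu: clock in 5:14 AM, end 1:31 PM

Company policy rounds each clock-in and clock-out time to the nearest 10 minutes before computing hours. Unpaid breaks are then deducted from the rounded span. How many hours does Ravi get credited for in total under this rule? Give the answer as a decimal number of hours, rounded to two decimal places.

Tue: in 7:49 AM→7:50 AM, out 3:12 PM→3:10 PM; 7 h 20 min − 15 min = 7 h 5 min
Wed: in 9:24 AM→9:20 AM, out 7:36 PM→7:40 PM; 10 h 20 min
Thu: in 5:14 AM→5:10 AM, out 1:31 PM→1:30 PM; 8 h 20 min
Total credited: 25 h 45 min.

25.75 hours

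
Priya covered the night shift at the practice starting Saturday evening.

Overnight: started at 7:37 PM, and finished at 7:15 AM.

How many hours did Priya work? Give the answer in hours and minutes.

Overnight: 7:37 PM → midnight = 4 h 23 min; midnight → 7:15 AM = 7 h 15 min; span 11 h 38 min

11 h 38 min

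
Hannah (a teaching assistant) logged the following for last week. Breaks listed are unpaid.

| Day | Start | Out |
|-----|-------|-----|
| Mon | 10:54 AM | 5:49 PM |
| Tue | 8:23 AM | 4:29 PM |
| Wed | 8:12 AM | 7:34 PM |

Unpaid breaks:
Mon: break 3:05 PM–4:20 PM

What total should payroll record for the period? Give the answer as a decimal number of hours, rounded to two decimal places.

Mon: 10:54 AM–5:49 PM = 6 h 55 min; less 75 min break → 5 h 40 min
Tue: 8:23 AM–4:29 PM = 8 h 6 min
Wed: 8:12 AM–7:34 PM = 11 h 22 min
Total: 5 h 40 min + 8 h 6 min + 11 h 22 min = 25 h 8 min.

25.13 hours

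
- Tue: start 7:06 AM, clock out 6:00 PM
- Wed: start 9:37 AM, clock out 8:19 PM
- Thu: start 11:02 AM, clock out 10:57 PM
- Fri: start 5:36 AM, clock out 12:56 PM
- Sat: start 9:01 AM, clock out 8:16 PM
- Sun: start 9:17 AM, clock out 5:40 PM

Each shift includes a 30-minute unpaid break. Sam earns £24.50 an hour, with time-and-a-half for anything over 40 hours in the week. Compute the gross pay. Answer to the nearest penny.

Tue: 7:06 AM–6:00 PM = 10 h 54 min; less 30 min break → 10 h 24 min
Wed: 9:37 AM–8:19 PM = 10 h 42 min; less 30 min break → 10 h 12 min
Thu: 11:02 AM–10:57 PM = 11 h 55 min; less 30 min break → 11 h 25 min
Fri: 5:36 AM–12:56 PM = 7 h 20 min; less 30 min break → 6 h 50 min
Sat: 9:01 AM–8:16 PM = 11 h 15 min; less 30 min break → 10 h 45 min
Sun: 9:17 AM–5:40 PM = 8 h 23 min; less 30 min break → 7 h 53 min
Total worked: 57 h 29 min = 3449 min.
Regular 40 h 0 min = 2400 min at £24.50/h; overtime 17 h 29 min = 1049 min at £36.75/h.
Pay = (2400 × £24.50 + 1049 × £36.75) ÷ 60 = £1622.51.

£1622.51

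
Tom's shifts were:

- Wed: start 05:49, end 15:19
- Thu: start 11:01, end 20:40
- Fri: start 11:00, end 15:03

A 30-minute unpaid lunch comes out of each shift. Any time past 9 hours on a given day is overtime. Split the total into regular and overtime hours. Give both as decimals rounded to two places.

Wed: 05:49–15:19 = 9 h 30 min; less 30 min break → 9 h 0 min
Thu: 11:01–20:40 = 9 h 39 min; less 30 min break → 9 h 9 min
Fri: 11:00–15:03 = 4 h 3 min; less 30 min break → 3 h 33 min
Wed reg 9 h 0 min / OT 0 h 0 min; Thu reg 9 h 0 min / OT 0 h 9 min; Fri reg 3 h 33 min / OT 0 h 0 min.
Totals: regular 21 h 33 min, overtime 0 h 9 min.

Regular 21.55 hours, overtime 0.15 hours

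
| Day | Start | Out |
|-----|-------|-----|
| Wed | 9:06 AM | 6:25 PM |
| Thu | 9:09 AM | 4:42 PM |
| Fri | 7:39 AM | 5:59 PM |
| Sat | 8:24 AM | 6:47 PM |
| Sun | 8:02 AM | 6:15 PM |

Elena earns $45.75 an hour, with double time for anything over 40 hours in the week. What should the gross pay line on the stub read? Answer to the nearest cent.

$2543.70

Wed: 9:06 AM–6:25 PM = 9 h 19 min
Thu: 9:09 AM–4:42 PM = 7 h 33 min
Fri: 7:39 AM–5:59 PM = 10 h 20 min
Sat: 8:24 AM–6:47 PM = 10 h 23 min
Sun: 8:02 AM–6:15 PM = 10 h 13 min
Total worked: 47 h 48 min = 2868 min.
Regular 40 h 0 min = 2400 min at $45.75/h; overtime 7 h 48 min = 468 min at $91.50/h.
Pay = (2400 × $45.75 + 468 × $91.50) ÷ 60 = $2543.70.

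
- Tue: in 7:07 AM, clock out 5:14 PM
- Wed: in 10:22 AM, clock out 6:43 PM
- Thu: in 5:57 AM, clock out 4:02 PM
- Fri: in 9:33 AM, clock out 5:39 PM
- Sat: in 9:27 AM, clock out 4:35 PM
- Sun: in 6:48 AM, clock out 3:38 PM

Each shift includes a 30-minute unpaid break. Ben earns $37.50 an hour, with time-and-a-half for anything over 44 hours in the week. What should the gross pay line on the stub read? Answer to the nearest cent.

Tue: 7:07 AM–5:14 PM = 10 h 7 min; less 30 min break → 9 h 37 min
Wed: 10:22 AM–6:43 PM = 8 h 21 min; less 30 min break → 7 h 51 min
Thu: 5:57 AM–4:02 PM = 10 h 5 min; less 30 min break → 9 h 35 min
Fri: 9:33 AM–5:39 PM = 8 h 6 min; less 30 min break → 7 h 36 min
Sat: 9:27 AM–4:35 PM = 7 h 8 min; less 30 min break → 6 h 38 min
Sun: 6:48 AM–3:38 PM = 8 h 50 min; less 30 min break → 8 h 20 min
Total worked: 49 h 37 min = 2977 min.
Regular 44 h 0 min = 2640 min at $37.50/h; overtime 5 h 37 min = 337 min at $56.25/h.
Pay = (2640 × $37.50 + 337 × $56.25) ÷ 60 = $1965.94.

$1965.94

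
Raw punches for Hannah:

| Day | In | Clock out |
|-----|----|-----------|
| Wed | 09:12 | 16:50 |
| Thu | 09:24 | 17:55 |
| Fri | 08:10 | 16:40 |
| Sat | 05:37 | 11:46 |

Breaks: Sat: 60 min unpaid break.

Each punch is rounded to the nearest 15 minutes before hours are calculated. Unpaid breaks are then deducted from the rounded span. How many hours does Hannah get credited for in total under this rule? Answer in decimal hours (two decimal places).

29.75 hours

Wed: in 09:12→09:15, out 16:50→16:45; 7 h 30 min
Thu: in 09:24→09:30, out 17:55→18:00; 8 h 30 min
Fri: in 08:10→08:15, out 16:40→16:45; 8 h 30 min
Sat: in 05:37→05:30, out 11:46→11:45; 6 h 15 min − 60 min = 5 h 15 min
Total credited: 29 h 45 min.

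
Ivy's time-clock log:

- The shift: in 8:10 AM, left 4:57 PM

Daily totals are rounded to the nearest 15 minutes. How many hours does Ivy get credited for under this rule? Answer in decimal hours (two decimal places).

8.75 hours

The shift: 8:10 AM–4:57 PM = 8 h 47 min → rounds to 8 h 45 min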